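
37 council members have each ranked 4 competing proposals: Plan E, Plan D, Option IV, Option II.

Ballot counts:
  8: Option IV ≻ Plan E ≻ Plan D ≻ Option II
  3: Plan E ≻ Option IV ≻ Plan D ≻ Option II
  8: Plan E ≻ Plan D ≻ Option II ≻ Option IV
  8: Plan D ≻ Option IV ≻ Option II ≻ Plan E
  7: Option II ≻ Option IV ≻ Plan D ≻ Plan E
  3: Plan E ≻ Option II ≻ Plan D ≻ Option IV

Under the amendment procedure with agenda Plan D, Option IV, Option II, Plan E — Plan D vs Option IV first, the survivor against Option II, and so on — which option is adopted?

Round 1: Plan D vs Option IV — 19–18, Plan D advances.
Round 2: Plan D vs Option II — 27–10, Plan D advances.
Round 3: Plan D vs Plan E — 15–22, Plan E advances.
The agenda winner is Plan E.

Plan E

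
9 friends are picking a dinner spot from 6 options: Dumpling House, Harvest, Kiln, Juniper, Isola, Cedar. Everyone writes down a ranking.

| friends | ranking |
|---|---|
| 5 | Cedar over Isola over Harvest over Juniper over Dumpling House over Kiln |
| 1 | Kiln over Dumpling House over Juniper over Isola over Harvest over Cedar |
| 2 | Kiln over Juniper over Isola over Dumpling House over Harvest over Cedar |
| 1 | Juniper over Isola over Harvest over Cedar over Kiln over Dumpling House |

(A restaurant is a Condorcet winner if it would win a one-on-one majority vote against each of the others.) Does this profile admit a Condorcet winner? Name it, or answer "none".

Cedar

Pairwise majorities:
Dumpling House vs Harvest: Dumpling House is ranked higher on 1+2 = 3 ballots, Harvest on 6. Harvest wins 6–3.
Dumpling House vs Kiln: Dumpling House, 5–4.
Dumpling House–Juniper: Juniper 8–1.
Dumpling House–Isola: Isola 8–1.
Dumpling House vs Cedar: Cedar, 6–3.
Harvest vs Kiln: Harvest wins 6–3.
Harvest vs Juniper: 5 for Harvest, 4 for Juniper — Harvest by 5–4.
Harvest vs Isola: Isola wins 9–0.
Harvest vs Cedar: 4 to 5, Cedar.
Kiln vs Juniper: Kiln preferred on 1+2 = 3 ballots; Juniper wins 6–3.
Kiln vs Isola: 1+2 = 3 for Kiln, 6 for Isola — Isola by 6–3.
Kiln vs Cedar: Cedar wins 6–3.
Juniper vs Isola: Isola wins 5–4.
Juniper vs Cedar: Cedar, 5–4.
Isola vs Cedar: Cedar wins 5–4.
Cedar wins every pairwise contest, so Cedar is the Condorcet winner.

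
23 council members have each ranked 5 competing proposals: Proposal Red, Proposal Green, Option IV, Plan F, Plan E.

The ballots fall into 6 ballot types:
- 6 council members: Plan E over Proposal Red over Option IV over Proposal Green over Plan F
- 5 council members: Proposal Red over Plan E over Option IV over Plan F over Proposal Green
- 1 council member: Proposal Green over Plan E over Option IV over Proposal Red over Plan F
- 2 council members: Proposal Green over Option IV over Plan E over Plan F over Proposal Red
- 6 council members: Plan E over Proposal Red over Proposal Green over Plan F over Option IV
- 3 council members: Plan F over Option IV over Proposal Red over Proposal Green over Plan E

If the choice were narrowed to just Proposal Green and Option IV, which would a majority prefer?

Option IV

Ballots ranking Proposal Green above Option IV: 1 + 2 + 6 = 9.
Ballots ranking Option IV above Proposal Green: 23 − 9 = 14.
Option IV wins the head-to-head 14–9.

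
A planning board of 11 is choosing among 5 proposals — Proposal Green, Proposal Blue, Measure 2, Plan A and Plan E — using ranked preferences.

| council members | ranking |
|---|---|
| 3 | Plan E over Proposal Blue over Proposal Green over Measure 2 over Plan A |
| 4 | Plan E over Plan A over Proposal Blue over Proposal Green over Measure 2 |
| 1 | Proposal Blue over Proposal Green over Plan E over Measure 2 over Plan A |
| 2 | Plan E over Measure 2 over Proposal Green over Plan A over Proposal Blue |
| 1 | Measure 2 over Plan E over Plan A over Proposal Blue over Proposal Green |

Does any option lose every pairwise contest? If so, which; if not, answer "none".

none

Pairwise majorities:
Proposal Green vs Proposal Blue: 2 for Proposal Green, 9 for Proposal Blue — Proposal Blue by 9–2.
Proposal Green–Measure 2: Proposal Green 8–3.
Proposal Green vs Plan A: 3+1+2 = 6 for Proposal Green, 5 for Plan A — Proposal Green by 6–5.
Proposal Green vs Plan E: Proposal Green preferred on 1 ballot; Plan E wins 10–1.
Proposal Blue vs Measure 2: 3+4+1 = 8 for Proposal Blue, 3 for Measure 2 — Proposal Blue by 8–3.
Proposal Blue vs Plan A: Plan A, 7–4.
Proposal Blue–Plan E: Plan E 10–1.
Measure 2 vs Plan A: 7 to 4, Measure 2.
Measure 2–Plan E: Plan E 10–1.
Plan A vs Plan E: 0 to 11, Plan E.
Each option has at least one pairwise win (Proposal Green beats Measure 2; Proposal Blue beats Proposal Green; Measure 2 beats Plan A; Plan A beats Proposal Blue; Plan E beats Proposal Green) — no Condorcet loser.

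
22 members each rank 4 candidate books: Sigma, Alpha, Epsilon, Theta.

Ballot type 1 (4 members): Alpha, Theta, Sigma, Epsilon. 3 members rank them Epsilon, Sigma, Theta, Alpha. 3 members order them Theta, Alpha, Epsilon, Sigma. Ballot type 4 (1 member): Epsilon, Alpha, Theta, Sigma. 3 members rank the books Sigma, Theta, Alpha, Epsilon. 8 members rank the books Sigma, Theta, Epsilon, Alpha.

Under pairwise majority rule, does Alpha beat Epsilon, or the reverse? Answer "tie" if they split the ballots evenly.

Epsilon

Ballots ranking Alpha above Epsilon: 4 + 3 + 3 = 10.
Ballots ranking Epsilon above Alpha: 22 − 10 = 12.
Epsilon wins the head-to-head 12–10.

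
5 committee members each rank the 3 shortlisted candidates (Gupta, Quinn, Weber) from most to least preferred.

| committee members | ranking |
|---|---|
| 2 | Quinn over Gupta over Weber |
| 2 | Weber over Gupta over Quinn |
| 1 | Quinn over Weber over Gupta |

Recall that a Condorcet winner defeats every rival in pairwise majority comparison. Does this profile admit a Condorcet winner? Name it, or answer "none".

Quinn

Pairwise majorities:
Gupta vs Quinn: Quinn wins 3–2.
Gupta vs Weber: 2 to 3, Weber.
Quinn vs Weber: Quinn preferred on 2+1 = 3 ballots; Quinn wins 3–2.
Quinn wins every pairwise contest, so Quinn is the Condorcet winner.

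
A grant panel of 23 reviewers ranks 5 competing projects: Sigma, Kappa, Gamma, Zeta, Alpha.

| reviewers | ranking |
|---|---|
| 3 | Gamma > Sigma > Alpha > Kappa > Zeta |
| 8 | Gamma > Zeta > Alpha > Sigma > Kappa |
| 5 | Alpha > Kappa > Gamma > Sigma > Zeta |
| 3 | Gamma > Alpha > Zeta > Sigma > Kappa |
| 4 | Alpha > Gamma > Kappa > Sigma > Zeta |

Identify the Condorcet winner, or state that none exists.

Gamma

Head-to-head results (23 reviewers):
Sigma vs Kappa: Sigma wins 14–9.
Sigma vs Gamma: Gamma, 23–0.
Sigma–Zeta: Sigma 12–11.
Sigma vs Alpha: Alpha, 20–3.
Kappa–Gamma: Gamma 18–5.
Kappa vs Zeta: Kappa, 12–11.
Kappa vs Alpha: Alpha, 23–0.
Gamma vs Zeta: Gamma wins 23–0.
Gamma vs Alpha: Gamma, 14–9.
Zeta–Alpha: Alpha 15–8.
Gamma wins every pairwise contest, so Gamma is the Condorcet winner.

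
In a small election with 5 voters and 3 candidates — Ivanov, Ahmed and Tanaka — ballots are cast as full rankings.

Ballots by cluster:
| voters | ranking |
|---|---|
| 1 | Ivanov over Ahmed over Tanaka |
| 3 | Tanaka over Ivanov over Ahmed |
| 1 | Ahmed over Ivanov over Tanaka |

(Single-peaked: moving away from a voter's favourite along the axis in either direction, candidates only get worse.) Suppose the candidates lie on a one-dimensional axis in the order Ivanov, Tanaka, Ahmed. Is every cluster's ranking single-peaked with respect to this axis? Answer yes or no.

Axis positions: Ivanov=1, Tanaka=2, Ahmed=3.
Cluster 1: ranking walks positions 1-3-2; Ahmed is ranked above Tanaka even though Tanaka lies between Ahmed and the peak Ivanov on the axis — preferences dip and rise again. Not single-peaked.
Cluster 2 (peak Tanaka at position 2): ranking walks positions 2-1-3, expanding outward from the peak — single-peaked.
Cluster 3: ranking walks positions 3-1-2; Ivanov is ranked above Tanaka even though Tanaka lies between Ivanov and the peak Ahmed on the axis — preferences dip and rise again. Not single-peaked.
Cluster 1 violates single-peakedness, so the profile is not single-peaked on this axis.

no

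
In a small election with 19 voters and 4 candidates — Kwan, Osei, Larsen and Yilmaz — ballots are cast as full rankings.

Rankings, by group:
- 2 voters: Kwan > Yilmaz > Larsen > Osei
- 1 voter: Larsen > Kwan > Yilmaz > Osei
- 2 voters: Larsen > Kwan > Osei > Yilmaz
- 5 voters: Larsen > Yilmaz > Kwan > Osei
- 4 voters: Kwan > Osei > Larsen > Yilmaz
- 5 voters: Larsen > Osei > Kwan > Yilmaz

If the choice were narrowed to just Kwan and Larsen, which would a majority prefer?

Larsen

Ballots ranking Kwan above Larsen: 2 + 4 = 6.
Ballots ranking Larsen above Kwan: 19 − 6 = 13.
Larsen wins the head-to-head 13–6.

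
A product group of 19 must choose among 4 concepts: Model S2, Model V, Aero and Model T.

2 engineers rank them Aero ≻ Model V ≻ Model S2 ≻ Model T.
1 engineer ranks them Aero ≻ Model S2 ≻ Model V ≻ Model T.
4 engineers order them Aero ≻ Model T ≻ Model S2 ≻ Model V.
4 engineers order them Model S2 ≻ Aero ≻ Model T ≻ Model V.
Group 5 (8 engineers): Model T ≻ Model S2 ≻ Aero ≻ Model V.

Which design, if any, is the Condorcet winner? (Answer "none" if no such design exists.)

none

Pairwise majorities:
Model S2 vs Model V: Model S2 preferred on 1+4+4+8 = 17 ballots; Model S2 wins 17–2.
Model S2 vs Aero: Model S2 is ranked higher on 4+8 = 12 ballots, Aero on 7. Model S2 wins 12–7.
Model S2 vs Model T: 7 to 12, Model T.
Model V vs Aero: 0 for Model V, 19 for Aero — Aero by 19–0.
Model V vs Model T: 3 to 16, Model T.
Aero vs Model T: Aero is ranked higher on 2+1+4+4 = 11 ballots, Model T on 8. Aero wins 11–8.
Every design loses at least once (Model S2 loses to Model T; Model V loses to Model S2; Aero loses to Model S2; Model T loses to Aero). The majority relation contains the cycle Model S2 > Aero > Model T > Model S2, so there is no Condorcet winner.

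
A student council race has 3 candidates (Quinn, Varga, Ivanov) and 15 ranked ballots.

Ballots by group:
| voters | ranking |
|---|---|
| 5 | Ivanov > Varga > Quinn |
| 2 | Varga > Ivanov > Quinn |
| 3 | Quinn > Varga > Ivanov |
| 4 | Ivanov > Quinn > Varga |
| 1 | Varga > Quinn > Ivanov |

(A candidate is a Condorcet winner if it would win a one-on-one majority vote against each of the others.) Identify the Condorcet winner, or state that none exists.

Ivanov

Check each pair by majority over 15 ballots:
Quinn vs Varga: Varga wins 8–7.
Quinn–Ivanov: Ivanov 11–4.
Varga vs Ivanov: Ivanov, 9–6.
Ivanov defeats every rival head-to-head and is the Condorcet winner.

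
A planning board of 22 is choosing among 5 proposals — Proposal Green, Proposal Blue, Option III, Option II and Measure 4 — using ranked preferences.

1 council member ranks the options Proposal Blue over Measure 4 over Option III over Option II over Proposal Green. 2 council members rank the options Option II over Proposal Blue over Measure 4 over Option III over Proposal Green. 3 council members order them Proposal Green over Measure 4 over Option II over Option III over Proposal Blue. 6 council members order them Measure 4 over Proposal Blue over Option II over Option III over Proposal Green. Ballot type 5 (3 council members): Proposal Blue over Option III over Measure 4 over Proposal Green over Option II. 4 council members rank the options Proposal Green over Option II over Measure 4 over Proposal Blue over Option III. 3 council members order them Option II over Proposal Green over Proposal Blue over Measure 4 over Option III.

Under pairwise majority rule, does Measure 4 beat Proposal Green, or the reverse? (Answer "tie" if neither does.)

Measure 4

Ballots ranking Measure 4 above Proposal Green: 1 + 2 + 6 + 3 = 12.
Ballots ranking Proposal Green above Measure 4: 22 − 12 = 10.
Measure 4 wins the head-to-head 12–10.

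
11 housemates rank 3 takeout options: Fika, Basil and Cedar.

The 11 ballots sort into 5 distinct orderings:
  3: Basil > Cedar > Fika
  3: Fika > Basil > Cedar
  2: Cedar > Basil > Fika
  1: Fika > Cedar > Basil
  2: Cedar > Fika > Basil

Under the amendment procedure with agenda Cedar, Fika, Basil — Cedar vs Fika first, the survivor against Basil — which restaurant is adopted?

Basil

Round 1: Cedar vs Fika — 7–4, Cedar advances.
Round 2: Cedar vs Basil — 5–6, Basil advances.
Basil survives the agenda.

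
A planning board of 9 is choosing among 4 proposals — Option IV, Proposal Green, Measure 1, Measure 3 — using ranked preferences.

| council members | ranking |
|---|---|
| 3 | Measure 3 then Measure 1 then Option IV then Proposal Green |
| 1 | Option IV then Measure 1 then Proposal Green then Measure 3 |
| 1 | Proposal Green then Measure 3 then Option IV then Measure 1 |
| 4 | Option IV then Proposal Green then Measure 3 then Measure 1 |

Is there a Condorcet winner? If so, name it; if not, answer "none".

Option IV

Pairwise majorities:
Option IV vs Proposal Green: Option IV preferred on 3+1+4 = 8 ballots; Option IV wins 8–1.
Option IV vs Measure 1: Option IV is ranked higher on 1+1+4 = 6 ballots, Measure 1 on 3. Option IV wins 6–3.
Option IV vs Measure 3: 5 to 4, Option IV.
Proposal Green vs Measure 1: Proposal Green preferred on 1+4 = 5 ballots; Proposal Green wins 5–4.
Proposal Green vs Measure 3: 6 to 3, Proposal Green.
Measure 1 vs Measure 3: 1 to 8, Measure 3.
Only Option IV has no losses; Option IV is the Condorcet winner.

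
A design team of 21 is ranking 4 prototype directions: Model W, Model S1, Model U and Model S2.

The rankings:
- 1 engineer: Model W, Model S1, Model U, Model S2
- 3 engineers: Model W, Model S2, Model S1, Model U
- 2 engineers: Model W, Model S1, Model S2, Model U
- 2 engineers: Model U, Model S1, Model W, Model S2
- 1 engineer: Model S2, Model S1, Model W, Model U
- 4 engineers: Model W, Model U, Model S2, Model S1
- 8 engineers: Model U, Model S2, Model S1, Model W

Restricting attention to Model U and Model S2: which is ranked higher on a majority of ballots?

Model U

Ballots ranking Model U above Model S2: 1 + 2 + 4 + 8 = 15.
Ballots ranking Model S2 above Model U: 21 − 15 = 6.
Model U wins the head-to-head 15–6.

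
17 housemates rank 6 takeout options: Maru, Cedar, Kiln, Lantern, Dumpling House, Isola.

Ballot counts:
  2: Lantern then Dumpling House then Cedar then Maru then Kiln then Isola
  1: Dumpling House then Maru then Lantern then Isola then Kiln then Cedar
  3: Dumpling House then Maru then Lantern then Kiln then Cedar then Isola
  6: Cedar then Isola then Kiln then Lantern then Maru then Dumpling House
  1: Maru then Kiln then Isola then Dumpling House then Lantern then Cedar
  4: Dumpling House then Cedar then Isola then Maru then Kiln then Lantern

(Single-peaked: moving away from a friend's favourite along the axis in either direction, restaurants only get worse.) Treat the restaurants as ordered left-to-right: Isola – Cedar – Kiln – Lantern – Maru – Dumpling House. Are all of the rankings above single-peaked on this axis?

no

Axis positions: Isola=1, Cedar=2, Kiln=3, Lantern=4, Maru=5, Dumpling House=6.
Ballot type 1: ranking walks positions 4-6-2-5-3-1; Dumpling House is ranked above Maru even though Maru lies between Dumpling House and the peak Lantern on the axis — preferences dip and rise again. Not single-peaked.
Ballot type 2: ranking walks positions 6-5-4-1-3-2; Isola is ranked above Kiln even though Kiln lies between Isola and the peak Dumpling House on the axis — preferences dip and rise again. Not single-peaked.
Ballot type 3 (peak Dumpling House at position 6): ranking walks positions 6-5-4-3-2-1, expanding outward from the peak — single-peaked.
Ballot type 4 (peak Cedar at position 2): ranking walks positions 2-1-3-4-5-6, expanding outward from the peak — single-peaked.
Ballot type 5: ranking walks positions 5-3-1-6-4-2; Kiln is ranked above Lantern even though Lantern lies between Kiln and the peak Maru on the axis — preferences dip and rise again. Not single-peaked.
Ballot type 6: ranking walks positions 6-2-1-5-3-4; Cedar is ranked above Maru even though Maru lies between Cedar and the peak Dumpling House on the axis — preferences dip and rise again. Not single-peaked.
Ballot type 1 violates single-peakedness, so the profile is not single-peaked on this axis.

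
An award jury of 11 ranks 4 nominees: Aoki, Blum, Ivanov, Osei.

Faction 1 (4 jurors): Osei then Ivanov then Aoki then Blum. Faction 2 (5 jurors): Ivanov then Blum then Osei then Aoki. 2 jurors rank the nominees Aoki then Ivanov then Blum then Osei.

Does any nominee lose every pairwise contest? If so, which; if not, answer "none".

none

Head-to-head results (11 jurors):
Aoki vs Blum: 6 to 5, Aoki.
Aoki vs Ivanov: Aoki is ranked higher on 2 ballots, Ivanov on 9. Ivanov wins 9–2.
Aoki vs Osei: Aoki preferred on 2 ballots; Osei wins 9–2.
Blum vs Ivanov: 0 to 11, Ivanov.
Blum vs Osei: Blum preferred on 5+2 = 7 ballots; Blum wins 7–4.
Ivanov vs Osei: Ivanov is ranked higher on 5+2 = 7 ballots, Osei on 4. Ivanov wins 7–4.
Each nominee has at least one pairwise win (Aoki beats Blum; Blum beats Osei; Ivanov beats Aoki; Osei beats Aoki) — no Condorcet loser.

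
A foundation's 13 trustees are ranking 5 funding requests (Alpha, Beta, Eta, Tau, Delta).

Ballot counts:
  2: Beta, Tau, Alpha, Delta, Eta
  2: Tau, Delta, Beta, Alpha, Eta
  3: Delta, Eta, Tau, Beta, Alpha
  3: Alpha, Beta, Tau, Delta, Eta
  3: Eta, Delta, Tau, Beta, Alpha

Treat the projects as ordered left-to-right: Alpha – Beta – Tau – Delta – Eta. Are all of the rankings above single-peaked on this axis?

Axis positions: Alpha=1, Beta=2, Tau=3, Delta=4, Eta=5.
Ballot type 1 (peak Beta at position 2): ranking walks positions 2-3-1-4-5, expanding outward from the peak — single-peaked.
Ballot type 2 (peak Tau at position 3): ranking walks positions 3-4-2-1-5, expanding outward from the peak — single-peaked.
Ballot type 3 (peak Delta at position 4): ranking walks positions 4-5-3-2-1, expanding outward from the peak — single-peaked.
Ballot type 4 (peak Alpha at position 1): ranking walks positions 1-2-3-4-5, expanding outward from the peak — single-peaked.
Ballot type 5 (peak Eta at position 5): ranking walks positions 5-4-3-2-1, expanding outward from the peak — single-peaked.
Every ranking is single-peaked on this axis.

yes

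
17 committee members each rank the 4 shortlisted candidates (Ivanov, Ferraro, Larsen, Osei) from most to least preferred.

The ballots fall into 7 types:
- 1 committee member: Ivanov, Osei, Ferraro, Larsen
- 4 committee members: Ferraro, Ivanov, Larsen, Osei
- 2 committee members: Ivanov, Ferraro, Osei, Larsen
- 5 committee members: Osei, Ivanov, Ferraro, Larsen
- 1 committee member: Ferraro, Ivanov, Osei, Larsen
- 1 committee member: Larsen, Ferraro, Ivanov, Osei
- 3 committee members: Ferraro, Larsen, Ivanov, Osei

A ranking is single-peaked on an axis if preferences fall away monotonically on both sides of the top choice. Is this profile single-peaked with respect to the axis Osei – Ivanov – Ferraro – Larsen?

yes

Axis positions: Osei=1, Ivanov=2, Ferraro=3, Larsen=4.
Type 1 (peak Ivanov at position 2): ranking walks positions 2-1-3-4, expanding outward from the peak — single-peaked.
Type 2 (peak Ferraro at position 3): ranking walks positions 3-2-4-1, expanding outward from the peak — single-peaked.
Type 3 (peak Ivanov at position 2): ranking walks positions 2-3-1-4, expanding outward from the peak — single-peaked.
Type 4 (peak Osei at position 1): ranking walks positions 1-2-3-4, expanding outward from the peak — single-peaked.
Type 5 (peak Ferraro at position 3): ranking walks positions 3-2-1-4, expanding outward from the peak — single-peaked.
Type 6 (peak Larsen at position 4): ranking walks positions 4-3-2-1, expanding outward from the peak — single-peaked.
Type 7 (peak Ferraro at position 3): ranking walks positions 3-4-2-1, expanding outward from the peak — single-peaked.
Every ranking is single-peaked on this axis.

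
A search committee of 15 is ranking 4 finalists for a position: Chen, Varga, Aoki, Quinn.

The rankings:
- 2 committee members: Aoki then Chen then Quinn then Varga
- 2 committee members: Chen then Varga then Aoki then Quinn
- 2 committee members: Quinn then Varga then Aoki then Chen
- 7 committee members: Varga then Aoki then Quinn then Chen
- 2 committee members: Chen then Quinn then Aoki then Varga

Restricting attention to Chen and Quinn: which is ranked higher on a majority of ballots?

Ballots ranking Chen above Quinn: 2 + 2 + 2 = 6.
Ballots ranking Quinn above Chen: 15 − 6 = 9.
Quinn wins the head-to-head 9–6.

Quinn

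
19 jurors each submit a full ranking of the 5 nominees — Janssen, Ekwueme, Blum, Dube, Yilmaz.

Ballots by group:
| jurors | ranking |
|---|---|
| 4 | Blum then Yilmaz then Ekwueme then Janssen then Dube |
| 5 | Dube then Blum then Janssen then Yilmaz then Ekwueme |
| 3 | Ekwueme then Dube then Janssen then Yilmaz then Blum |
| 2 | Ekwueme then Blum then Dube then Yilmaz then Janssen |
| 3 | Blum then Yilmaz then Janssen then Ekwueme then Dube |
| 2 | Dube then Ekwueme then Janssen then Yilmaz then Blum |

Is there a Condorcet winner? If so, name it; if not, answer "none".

none

Check each pair by majority over 19 ballots:
Janssen vs Ekwueme: Ekwueme wins 11–8.
Janssen–Blum: Blum 14–5.
Janssen–Dube: Dube 12–7.
Janssen vs Yilmaz: Janssen, 10–9.
Ekwueme vs Blum: Blum wins 12–7.
Ekwueme vs Dube: Ekwueme wins 12–7.
Ekwueme vs Yilmaz: Yilmaz wins 12–7.
Blum vs Dube: Dube, 10–9.
Blum–Yilmaz: Blum 14–5.
Dube–Yilmaz: Dube 12–7.
Every nominee loses at least once (Janssen loses to Ekwueme; Ekwueme loses to Blum; Blum loses to Dube; Dube loses to Ekwueme; Yilmaz loses to Janssen). The majority relation contains the cycle Janssen beats Yilmaz beats Ekwueme beats Janssen, so there is no Condorcet winner.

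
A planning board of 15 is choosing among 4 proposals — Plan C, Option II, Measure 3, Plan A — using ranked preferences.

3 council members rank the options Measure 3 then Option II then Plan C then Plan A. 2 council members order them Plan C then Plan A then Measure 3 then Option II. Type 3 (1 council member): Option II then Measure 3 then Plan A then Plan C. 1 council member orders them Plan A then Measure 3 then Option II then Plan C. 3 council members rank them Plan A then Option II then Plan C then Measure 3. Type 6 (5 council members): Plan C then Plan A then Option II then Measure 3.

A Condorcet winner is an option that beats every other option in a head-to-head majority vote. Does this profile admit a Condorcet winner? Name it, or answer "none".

Head-to-head results (15 council members):
Plan C vs Option II: Option II wins 8–7.
Plan C vs Measure 3: Plan C is ranked higher on 2+3+5 = 10 ballots, Measure 3 on 5. Plan C wins 10–5.
Plan C vs Plan A: Plan C is ranked higher on 3+2+5 = 10 ballots, Plan A on 5. Plan C wins 10–5.
Option II vs Measure 3: Option II wins 9–6.
Option II vs Plan A: Plan A wins 11–4.
Measure 3 vs Plan A: Plan A, 11–4.
No option is unbeaten: Plan C loses to Option II; Option II loses to Plan A; Measure 3 loses to Plan C; Plan A loses to Plan C. In particular Plan C > Plan A > Option II > Plan C is a majority cycle — no Condorcet winner exists.

none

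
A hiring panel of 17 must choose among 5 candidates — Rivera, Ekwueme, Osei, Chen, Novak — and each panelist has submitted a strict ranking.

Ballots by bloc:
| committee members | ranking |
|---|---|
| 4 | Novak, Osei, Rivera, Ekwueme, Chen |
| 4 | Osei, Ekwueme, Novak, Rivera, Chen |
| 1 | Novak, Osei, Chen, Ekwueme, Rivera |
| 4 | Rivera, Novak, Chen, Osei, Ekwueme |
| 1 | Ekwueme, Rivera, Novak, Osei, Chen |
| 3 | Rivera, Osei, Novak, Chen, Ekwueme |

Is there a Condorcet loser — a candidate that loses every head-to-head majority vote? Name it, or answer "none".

Head-to-head results (17 committee members):
Rivera–Ekwueme: Rivera 11–6.
Rivera vs Osei: Osei, 9–8.
Rivera vs Chen: Rivera is ranked higher on 4+4+4+1+3 = 16 ballots, Chen on 1. Rivera wins 16–1.
Rivera vs Novak: Rivera is ranked higher on 4+1+3 = 8 ballots, Novak on 9. Novak wins 9–8.
Ekwueme vs Osei: Ekwueme preferred on 1 ballot; Osei wins 16–1.
Ekwueme vs Chen: Ekwueme preferred on 4+4+1 = 9 ballots; Ekwueme wins 9–8.
Ekwueme vs Novak: Ekwueme is ranked higher on 4+1 = 5 ballots, Novak on 12. Novak wins 12–5.
Osei vs Chen: Osei preferred on 4+4+1+1+3 = 13 ballots; Osei wins 13–4.
Osei vs Novak: 7 to 10, Novak.
Chen–Novak: Novak 17–0.
Only Chen has no wins; Chen is the Condorcet loser.

Chen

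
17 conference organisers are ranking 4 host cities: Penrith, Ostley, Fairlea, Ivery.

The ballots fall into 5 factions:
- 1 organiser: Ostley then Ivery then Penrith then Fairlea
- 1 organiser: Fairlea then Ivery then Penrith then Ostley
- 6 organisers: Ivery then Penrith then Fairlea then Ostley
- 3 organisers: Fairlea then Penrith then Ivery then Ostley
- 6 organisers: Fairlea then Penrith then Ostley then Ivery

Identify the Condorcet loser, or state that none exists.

Ostley

Pairwise majorities:
Penrith vs Ostley: Penrith is ranked higher on 1+6+3+6 = 16 ballots, Ostley on 1. Penrith wins 16–1.
Penrith vs Fairlea: Fairlea, 10–7.
Penrith vs Ivery: Penrith, 9–8.
Ostley vs Fairlea: Ostley is ranked higher on 1 ballot, Fairlea on 16. Fairlea wins 16–1.
Ostley vs Ivery: Ivery, 10–7.
Fairlea vs Ivery: Fairlea wins 10–7.
Only Ostley has no wins; Ostley is the Condorcet loser.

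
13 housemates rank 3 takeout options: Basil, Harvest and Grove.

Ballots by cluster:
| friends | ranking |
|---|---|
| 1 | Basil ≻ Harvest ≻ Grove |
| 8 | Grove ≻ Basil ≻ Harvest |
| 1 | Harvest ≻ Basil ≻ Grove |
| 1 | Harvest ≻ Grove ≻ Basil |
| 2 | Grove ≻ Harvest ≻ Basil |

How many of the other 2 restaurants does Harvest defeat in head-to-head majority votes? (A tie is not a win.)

Harvest against each rival (13 friends):
Harvest vs Basil: 4 to 9, Basil.
Harvest vs Grove: Harvest is ranked higher on 1+1+1 = 3 ballots, Grove on 10. Grove wins 10–3.
Harvest beats no one; loses to Basil, Grove — 0 pairwise wins.

0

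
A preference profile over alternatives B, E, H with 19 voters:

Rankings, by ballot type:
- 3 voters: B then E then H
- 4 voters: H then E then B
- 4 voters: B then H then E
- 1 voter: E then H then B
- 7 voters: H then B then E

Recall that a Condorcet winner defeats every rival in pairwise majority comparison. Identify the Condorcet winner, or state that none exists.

Check each pair by majority over 19 ballots:
B vs E: B wins 14–5.
B–H: H 12–7.
E vs H: H, 15–4.
H wins every pairwise contest, so H is the Condorcet winner.

H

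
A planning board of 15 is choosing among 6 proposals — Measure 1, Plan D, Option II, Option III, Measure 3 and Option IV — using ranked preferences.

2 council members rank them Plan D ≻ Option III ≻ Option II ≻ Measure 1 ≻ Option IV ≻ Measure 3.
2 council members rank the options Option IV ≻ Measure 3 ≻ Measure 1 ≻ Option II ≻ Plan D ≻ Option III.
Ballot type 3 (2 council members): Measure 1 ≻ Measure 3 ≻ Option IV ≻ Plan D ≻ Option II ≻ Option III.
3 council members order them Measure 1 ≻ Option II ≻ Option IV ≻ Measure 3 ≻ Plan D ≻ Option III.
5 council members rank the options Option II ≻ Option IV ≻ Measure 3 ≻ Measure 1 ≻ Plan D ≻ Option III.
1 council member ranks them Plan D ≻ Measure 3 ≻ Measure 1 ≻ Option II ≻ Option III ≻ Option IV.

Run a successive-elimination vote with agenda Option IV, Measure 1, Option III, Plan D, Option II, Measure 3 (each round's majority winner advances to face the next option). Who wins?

Round 1: Option IV vs Measure 1 — 7–8, Measure 1 advances.
Round 2: Measure 1 vs Option III — 13–2, Measure 1 advances.
Round 3: Measure 1 vs Plan D — 12–3, Measure 1 advances.
Round 4: Measure 1 vs Option II — 8–7, Measure 1 advances.
Round 5: Measure 1 vs Measure 3 — 7–8, Measure 3 advances.
The agenda winner is Measure 3.

Measure 3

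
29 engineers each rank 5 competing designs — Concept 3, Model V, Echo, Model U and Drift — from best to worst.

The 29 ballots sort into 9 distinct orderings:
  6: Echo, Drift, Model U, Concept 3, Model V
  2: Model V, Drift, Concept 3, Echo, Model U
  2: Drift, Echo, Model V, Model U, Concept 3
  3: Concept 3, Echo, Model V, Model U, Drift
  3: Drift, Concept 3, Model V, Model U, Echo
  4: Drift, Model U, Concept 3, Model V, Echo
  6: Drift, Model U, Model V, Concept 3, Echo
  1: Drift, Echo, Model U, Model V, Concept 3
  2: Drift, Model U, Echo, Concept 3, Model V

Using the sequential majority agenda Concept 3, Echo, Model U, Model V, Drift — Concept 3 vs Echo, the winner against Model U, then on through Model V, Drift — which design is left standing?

Drift

Round 1: Concept 3 vs Echo — 18–11, Concept 3 advances.
Round 2: Concept 3 vs Model U — 8–21, Model U advances.
Round 3: Model U vs Model V — 19–10, Model U advances.
Round 4: Model U vs Drift — 3–26, Drift advances.
Drift survives the agenda.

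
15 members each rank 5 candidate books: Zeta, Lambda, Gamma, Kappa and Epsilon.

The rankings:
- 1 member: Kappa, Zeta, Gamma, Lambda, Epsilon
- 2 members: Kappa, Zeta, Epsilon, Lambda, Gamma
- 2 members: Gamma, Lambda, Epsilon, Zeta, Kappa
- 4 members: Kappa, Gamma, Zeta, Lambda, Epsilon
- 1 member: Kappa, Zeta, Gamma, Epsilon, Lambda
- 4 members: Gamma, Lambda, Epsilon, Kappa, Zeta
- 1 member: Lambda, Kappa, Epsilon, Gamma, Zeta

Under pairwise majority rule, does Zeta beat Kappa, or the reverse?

Ballots ranking Zeta above Kappa: 2.
Ballots ranking Kappa above Zeta: 15 − 2 = 13.
Kappa wins the head-to-head 13–2.

Kappa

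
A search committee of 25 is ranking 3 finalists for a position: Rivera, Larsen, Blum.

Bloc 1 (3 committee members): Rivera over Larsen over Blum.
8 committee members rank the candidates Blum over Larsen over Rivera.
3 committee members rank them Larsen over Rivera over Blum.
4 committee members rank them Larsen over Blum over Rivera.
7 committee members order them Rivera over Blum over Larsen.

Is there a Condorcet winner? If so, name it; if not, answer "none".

Head-to-head results (25 committee members):
Rivera vs Larsen: Larsen wins 15–10.
Rivera vs Blum: Rivera is ranked higher on 3+3+7 = 13 ballots, Blum on 12. Rivera wins 13–12.
Larsen vs Blum: 10 to 15, Blum.
Each candidate drops at least one matchup (Rivera loses to Larsen; Larsen loses to Blum; Blum loses to Rivera); the cycle Rivera → Blum → Larsen → Rivera rules out a Condorcet winner.

none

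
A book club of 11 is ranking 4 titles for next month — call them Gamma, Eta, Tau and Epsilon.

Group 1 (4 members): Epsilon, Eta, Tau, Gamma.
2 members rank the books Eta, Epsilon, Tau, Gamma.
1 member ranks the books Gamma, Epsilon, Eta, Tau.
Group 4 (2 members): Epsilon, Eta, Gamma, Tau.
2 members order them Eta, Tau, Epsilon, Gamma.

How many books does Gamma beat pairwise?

0

Gamma against each rival (11 members):
Gamma vs Eta: Gamma preferred on 1 ballot; Eta wins 10–1.
Gamma vs Tau: Tau wins 8–3.
Gamma vs Epsilon: Epsilon wins 10–1.
Gamma beats no one; loses to Eta, Tau, Epsilon — 0 pairwise wins.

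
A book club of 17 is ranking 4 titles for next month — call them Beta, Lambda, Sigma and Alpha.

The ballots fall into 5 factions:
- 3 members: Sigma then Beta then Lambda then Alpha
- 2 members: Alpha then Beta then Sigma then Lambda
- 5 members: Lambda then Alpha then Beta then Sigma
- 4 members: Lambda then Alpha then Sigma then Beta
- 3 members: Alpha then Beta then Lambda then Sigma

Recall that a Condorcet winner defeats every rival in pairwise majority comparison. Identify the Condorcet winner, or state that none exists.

Lambda

Pairwise majorities:
Beta vs Lambda: Lambda, 9–8.
Beta vs Sigma: Beta, 10–7.
Beta–Alpha: Alpha 14–3.
Lambda vs Sigma: Lambda, 12–5.
Lambda vs Alpha: Lambda, 12–5.
Sigma–Alpha: Alpha 14–3.
Only Lambda has no losses; Lambda is the Condorcet winner.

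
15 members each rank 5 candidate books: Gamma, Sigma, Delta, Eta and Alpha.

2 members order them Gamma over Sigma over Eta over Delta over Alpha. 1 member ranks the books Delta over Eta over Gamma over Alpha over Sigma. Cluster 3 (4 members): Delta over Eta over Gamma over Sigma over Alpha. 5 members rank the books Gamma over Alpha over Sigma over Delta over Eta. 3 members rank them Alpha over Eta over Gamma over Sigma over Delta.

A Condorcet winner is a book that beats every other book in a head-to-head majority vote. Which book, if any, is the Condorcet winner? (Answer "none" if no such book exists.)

none

Check each pair by majority over 15 ballots:
Gamma vs Sigma: Gamma preferred on 2+1+4+5+3 = 15 ballots; Gamma wins 15–0.
Gamma vs Delta: Gamma preferred on 2+5+3 = 10 ballots; Gamma wins 10–5.
Gamma vs Eta: 2+5 = 7 for Gamma, 8 for Eta — Eta by 8–7.
Gamma vs Alpha: 12 to 3, Gamma.
Sigma vs Delta: Sigma is ranked higher on 2+5+3 = 10 ballots, Delta on 5. Sigma wins 10–5.
Sigma vs Eta: Sigma is ranked higher on 2+5 = 7 ballots, Eta on 8. Eta wins 8–7.
Sigma vs Alpha: 6 to 9, Alpha.
Delta vs Eta: Delta preferred on 1+4+5 = 10 ballots; Delta wins 10–5.
Delta vs Alpha: 2+1+4 = 7 for Delta, 8 for Alpha — Alpha by 8–7.
Eta vs Alpha: Eta preferred on 2+1+4 = 7 ballots; Alpha wins 8–7.
Each book drops at least one matchup (Gamma loses to Eta; Sigma loses to Gamma; Delta loses to Gamma; Eta loses to Delta; Alpha loses to Gamma); the cycle Gamma > Delta > Eta > Gamma rules out a Condorcet winner.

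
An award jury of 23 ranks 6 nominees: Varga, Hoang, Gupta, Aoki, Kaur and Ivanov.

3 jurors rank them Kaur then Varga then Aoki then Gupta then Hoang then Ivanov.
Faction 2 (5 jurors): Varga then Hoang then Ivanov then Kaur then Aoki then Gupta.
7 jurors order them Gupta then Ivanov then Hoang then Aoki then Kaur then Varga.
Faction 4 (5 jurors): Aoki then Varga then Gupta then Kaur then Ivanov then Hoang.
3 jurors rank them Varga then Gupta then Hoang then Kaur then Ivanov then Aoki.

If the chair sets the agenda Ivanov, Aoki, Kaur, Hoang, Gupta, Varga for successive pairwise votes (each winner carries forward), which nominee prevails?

Round 1: Ivanov vs Aoki — 15–8, Ivanov advances.
Round 2: Ivanov vs Kaur — 12–11, Ivanov advances.
Round 3: Ivanov vs Hoang — 12–11, Ivanov advances.
Round 4: Ivanov vs Gupta — 5–18, Gupta advances.
Round 5: Gupta vs Varga — 7–16, Varga advances.
Varga survives the agenda.

Varga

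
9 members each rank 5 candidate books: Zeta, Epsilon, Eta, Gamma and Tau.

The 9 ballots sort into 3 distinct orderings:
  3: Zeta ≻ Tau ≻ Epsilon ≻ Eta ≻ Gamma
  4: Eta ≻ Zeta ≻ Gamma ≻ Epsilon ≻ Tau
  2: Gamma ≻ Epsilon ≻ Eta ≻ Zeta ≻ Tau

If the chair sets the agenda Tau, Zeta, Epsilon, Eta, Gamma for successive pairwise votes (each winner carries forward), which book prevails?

Round 1: Tau vs Zeta — 0–9, Zeta advances.
Round 2: Zeta vs Epsilon — 7–2, Zeta advances.
Round 3: Zeta vs Eta — 3–6, Eta advances.
Round 4: Eta vs Gamma — 7–2, Eta advances.
Eta survives the agenda.

Eta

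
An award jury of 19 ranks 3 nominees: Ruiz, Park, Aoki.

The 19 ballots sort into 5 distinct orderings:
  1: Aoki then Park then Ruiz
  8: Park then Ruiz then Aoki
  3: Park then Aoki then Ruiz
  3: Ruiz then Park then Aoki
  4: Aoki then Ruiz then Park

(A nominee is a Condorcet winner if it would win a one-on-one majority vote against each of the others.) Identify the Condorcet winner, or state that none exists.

Park

Check each pair by majority over 19 ballots:
Ruiz vs Park: 3+4 = 7 for Ruiz, 12 for Park — Park by 12–7.
Ruiz vs Aoki: 11 to 8, Ruiz.
Park vs Aoki: Park is ranked higher on 8+3+3 = 14 ballots, Aoki on 5. Park wins 14–5.
Only Park has no losses; Park is the Condorcet winner.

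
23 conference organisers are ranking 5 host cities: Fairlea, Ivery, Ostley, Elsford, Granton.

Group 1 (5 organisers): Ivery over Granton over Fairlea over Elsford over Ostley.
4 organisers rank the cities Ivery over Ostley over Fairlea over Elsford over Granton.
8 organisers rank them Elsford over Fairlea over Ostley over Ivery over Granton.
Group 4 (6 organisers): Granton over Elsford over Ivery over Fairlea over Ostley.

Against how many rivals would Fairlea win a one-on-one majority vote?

Fairlea against each rival (23 organisers):
Fairlea vs Ivery: 8 to 15, Ivery.
Fairlea vs Ostley: 5+8+6 = 19 for Fairlea, 4 for Ostley — Fairlea by 19–4.
Fairlea vs Elsford: Elsford, 14–9.
Fairlea vs Granton: 4+8 = 12 for Fairlea, 11 for Granton — Fairlea by 12–11.
Fairlea beats Ostley, Granton; loses to Ivery, Elsford — 2 pairwise wins.

2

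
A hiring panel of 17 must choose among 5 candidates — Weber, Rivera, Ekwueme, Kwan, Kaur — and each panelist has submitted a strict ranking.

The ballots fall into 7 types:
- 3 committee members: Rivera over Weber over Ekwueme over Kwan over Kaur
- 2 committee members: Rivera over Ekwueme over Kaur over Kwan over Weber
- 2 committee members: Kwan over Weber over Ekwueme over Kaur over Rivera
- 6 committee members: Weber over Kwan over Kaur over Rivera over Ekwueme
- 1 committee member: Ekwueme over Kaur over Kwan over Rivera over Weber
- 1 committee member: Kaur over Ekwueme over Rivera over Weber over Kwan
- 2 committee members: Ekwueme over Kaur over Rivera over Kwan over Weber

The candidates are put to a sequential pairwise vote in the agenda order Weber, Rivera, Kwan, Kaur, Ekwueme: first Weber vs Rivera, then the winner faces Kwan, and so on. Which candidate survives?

Round 1: Weber vs Rivera — 8–9, Rivera advances.
Round 2: Rivera vs Kwan — 8–9, Kwan advances.
Round 3: Kwan vs Kaur — 11–6, Kwan advances.
Round 4: Kwan vs Ekwueme — 8–9, Ekwueme advances.
The agenda winner is Ekwueme.

Ekwueme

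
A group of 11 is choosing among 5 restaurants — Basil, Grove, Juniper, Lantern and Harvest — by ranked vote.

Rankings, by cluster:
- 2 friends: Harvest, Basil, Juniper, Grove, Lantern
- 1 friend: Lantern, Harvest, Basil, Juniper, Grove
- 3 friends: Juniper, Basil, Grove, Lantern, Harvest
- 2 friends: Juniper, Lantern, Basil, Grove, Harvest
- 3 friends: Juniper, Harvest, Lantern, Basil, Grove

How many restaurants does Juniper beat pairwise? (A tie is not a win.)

Juniper against each rival (11 friends):
Juniper–Basil: Juniper 8–3.
Juniper vs Grove: Juniper is ranked higher on 2+1+3+2+3 = 11 ballots, Grove on 0. Juniper wins 11–0.
Juniper vs Lantern: Juniper wins 10–1.
Juniper vs Harvest: 3+2+3 = 8 for Juniper, 3 for Harvest — Juniper by 8–3.
Juniper beats Basil, Grove, Lantern, Harvest — 4 pairwise wins.

4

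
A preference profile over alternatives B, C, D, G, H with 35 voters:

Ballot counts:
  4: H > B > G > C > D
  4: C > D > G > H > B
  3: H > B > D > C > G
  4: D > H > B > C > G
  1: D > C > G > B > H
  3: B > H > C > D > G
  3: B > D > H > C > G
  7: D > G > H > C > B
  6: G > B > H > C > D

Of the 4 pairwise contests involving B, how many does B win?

2

B against each rival (35 voters):
B vs C: B wins 23–12.
B vs D: B, 19–16.
B vs G: G wins 18–17.
B vs H: B preferred on 1+3+3+6 = 13 ballots; H wins 22–13.
B beats C, D; loses to G, H — 2 pairwise wins.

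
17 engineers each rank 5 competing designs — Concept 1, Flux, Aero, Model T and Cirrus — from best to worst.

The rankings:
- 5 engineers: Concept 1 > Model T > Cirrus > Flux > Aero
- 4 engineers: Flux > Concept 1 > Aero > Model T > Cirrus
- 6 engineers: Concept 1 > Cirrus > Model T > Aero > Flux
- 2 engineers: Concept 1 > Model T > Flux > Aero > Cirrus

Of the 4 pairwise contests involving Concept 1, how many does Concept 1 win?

Concept 1 against each rival (17 engineers):
Concept 1 vs Flux: Concept 1, 13–4.
Concept 1 vs Aero: 17 to 0, Concept 1.
Concept 1 vs Model T: Concept 1, 17–0.
Concept 1 vs Cirrus: Concept 1 is ranked higher on 5+4+6+2 = 17 ballots, Cirrus on 0. Concept 1 wins 17–0.
Concept 1 beats Flux, Aero, Model T, Cirrus — 4 pairwise wins.

4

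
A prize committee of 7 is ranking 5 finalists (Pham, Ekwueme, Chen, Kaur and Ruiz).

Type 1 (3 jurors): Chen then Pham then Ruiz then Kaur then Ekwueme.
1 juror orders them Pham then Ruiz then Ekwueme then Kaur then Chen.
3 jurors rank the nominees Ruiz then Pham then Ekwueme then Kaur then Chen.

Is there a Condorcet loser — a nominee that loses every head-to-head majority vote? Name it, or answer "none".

Pairwise majorities:
Pham vs Ekwueme: Pham preferred on 3+1+3 = 7 ballots; Pham wins 7–0.
Pham vs Chen: Pham preferred on 1+3 = 4 ballots; Pham wins 4–3.
Pham vs Kaur: 7 to 0, Pham.
Pham–Ruiz: Pham 4–3.
Ekwueme vs Chen: Ekwueme, 4–3.
Ekwueme vs Kaur: Ekwueme wins 4–3.
Ekwueme–Ruiz: Ruiz 7–0.
Chen vs Kaur: 3 to 4, Kaur.
Chen vs Ruiz: 3 to 4, Ruiz.
Kaur vs Ruiz: Kaur preferred on 0 ballots; Ruiz wins 7–0.
Chen is beaten in every head-to-head and is the Condorcet loser.

Chen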